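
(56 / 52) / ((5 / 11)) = 154 / 65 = 2.37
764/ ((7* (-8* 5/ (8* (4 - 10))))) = 4584/ 35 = 130.97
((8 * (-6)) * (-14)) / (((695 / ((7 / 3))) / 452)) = 708736 / 695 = 1019.76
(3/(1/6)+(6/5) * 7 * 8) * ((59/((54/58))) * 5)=242962/9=26995.78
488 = 488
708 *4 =2832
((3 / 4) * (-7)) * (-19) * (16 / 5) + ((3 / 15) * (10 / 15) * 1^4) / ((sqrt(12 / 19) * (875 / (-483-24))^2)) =319.26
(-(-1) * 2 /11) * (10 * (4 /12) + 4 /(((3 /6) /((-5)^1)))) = -20 /3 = -6.67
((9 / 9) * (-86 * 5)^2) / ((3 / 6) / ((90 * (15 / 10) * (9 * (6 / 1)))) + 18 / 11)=29654262000 / 262451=112989.71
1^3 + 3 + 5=9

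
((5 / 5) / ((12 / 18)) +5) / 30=13 / 60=0.22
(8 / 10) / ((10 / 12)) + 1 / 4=121 / 100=1.21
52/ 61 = 0.85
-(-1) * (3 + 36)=39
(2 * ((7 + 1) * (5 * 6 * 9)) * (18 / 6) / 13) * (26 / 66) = 4320 / 11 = 392.73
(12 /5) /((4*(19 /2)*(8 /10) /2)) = 3 /19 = 0.16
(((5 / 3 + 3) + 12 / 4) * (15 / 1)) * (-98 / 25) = -2254 / 5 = -450.80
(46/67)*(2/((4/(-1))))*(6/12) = -23/134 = -0.17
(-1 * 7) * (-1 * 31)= 217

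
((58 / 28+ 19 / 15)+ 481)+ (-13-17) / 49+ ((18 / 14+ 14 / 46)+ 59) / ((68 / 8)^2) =4734723019 / 9771090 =484.56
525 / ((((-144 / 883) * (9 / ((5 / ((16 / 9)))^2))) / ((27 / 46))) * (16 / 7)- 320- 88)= -2190391875 / 1705262056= -1.28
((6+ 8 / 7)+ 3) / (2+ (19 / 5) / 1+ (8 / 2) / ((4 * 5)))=1.69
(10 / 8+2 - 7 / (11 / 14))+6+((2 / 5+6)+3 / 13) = 19939 / 2860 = 6.97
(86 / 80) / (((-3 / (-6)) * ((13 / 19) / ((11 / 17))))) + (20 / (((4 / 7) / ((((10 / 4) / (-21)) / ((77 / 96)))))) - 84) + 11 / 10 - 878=-964.06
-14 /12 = -7 /6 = -1.17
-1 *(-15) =15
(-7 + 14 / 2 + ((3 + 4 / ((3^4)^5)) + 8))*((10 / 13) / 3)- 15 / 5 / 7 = 2276870214133 / 951892141473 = 2.39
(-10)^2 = 100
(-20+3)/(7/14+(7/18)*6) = -6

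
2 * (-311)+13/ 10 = -6207/ 10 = -620.70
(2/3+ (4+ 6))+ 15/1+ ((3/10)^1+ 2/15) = 26.10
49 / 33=1.48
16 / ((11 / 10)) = 14.55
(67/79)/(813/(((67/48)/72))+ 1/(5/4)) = 22445/1109863732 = 0.00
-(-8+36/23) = 148/23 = 6.43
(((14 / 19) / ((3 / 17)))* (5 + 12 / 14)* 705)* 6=1965540 / 19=103449.47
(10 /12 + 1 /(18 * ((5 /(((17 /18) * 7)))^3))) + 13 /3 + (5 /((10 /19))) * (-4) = -429153841 /13122000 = -32.70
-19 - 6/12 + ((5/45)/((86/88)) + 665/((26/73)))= 1847.73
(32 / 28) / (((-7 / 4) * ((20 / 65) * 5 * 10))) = -52 / 1225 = -0.04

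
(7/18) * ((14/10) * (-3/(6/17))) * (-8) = 1666/45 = 37.02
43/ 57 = 0.75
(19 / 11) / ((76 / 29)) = 29 / 44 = 0.66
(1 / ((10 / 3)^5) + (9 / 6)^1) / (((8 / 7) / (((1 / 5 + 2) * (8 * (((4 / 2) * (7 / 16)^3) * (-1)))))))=-3968067873 / 1024000000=-3.88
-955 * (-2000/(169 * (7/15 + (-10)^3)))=-28650000/2533817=-11.31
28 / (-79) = -28 / 79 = -0.35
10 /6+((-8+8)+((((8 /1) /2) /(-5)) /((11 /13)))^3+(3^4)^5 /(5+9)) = 1740341269889839 /6987750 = 249056029.46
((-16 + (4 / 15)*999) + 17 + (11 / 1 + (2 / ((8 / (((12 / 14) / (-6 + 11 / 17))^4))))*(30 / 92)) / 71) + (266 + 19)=742829900656362721 / 1344354850312565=552.55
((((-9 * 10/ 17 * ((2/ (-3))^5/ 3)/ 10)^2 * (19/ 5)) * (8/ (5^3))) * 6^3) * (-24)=-9961472/ 14630625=-0.68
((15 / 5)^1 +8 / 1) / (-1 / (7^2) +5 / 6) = 3234 / 239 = 13.53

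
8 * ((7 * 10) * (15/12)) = 700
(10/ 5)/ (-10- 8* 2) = -1/ 13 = -0.08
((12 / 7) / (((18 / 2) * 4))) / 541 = 1 / 11361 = 0.00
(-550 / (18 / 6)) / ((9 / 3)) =-550 / 9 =-61.11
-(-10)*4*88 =3520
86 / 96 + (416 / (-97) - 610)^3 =-10154859816213749 / 43808304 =-231802167.37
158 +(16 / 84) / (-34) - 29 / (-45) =849511 / 5355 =158.64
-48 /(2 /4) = -96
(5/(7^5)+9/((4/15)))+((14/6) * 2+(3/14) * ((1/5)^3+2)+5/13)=12857714209/327736500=39.23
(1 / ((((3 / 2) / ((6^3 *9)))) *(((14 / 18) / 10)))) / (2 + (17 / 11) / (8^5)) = 42042654720 / 5046391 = 8331.23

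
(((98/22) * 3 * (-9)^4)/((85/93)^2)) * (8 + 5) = 108441776079/79475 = 1364476.58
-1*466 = -466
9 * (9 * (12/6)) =162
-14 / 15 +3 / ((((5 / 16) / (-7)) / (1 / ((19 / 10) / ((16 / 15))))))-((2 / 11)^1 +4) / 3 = -41856 / 1045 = -40.05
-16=-16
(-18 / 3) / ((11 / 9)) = -4.91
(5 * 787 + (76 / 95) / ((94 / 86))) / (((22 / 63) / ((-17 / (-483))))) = 47169747 / 118910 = 396.68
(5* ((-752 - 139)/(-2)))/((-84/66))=-49005/28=-1750.18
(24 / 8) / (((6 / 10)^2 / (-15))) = -125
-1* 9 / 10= -9 / 10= -0.90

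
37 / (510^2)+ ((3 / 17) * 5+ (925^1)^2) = 222548292037 / 260100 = 855625.88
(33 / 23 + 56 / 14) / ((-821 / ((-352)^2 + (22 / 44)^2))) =-61952125 / 75532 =-820.21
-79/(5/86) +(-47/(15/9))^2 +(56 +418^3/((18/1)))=912818699/225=4056972.00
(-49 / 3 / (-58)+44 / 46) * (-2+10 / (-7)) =-19820 / 4669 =-4.25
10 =10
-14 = -14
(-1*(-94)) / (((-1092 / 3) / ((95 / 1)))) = -4465 / 182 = -24.53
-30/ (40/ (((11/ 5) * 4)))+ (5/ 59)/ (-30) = -11687/ 1770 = -6.60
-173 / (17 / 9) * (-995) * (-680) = -61968600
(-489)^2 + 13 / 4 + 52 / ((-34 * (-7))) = 113823247 / 476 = 239124.47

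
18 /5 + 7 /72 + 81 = 30491 /360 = 84.70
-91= -91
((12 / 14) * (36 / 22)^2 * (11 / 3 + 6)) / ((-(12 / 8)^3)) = -5568 / 847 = -6.57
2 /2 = 1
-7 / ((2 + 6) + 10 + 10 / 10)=-7 / 19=-0.37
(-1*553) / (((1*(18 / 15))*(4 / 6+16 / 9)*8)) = -8295 / 352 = -23.57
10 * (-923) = -9230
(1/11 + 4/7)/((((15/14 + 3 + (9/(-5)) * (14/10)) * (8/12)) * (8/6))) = 3825/7964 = 0.48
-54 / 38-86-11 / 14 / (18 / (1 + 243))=-117392 / 1197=-98.07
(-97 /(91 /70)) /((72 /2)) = -485 /234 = -2.07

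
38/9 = 4.22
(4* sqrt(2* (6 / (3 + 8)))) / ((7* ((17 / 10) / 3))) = 1.05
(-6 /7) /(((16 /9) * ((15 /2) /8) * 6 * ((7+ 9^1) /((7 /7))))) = -3 /560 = -0.01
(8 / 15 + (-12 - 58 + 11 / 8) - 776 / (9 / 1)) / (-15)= 55553 / 5400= 10.29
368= 368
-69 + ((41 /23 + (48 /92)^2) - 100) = -88314 /529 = -166.95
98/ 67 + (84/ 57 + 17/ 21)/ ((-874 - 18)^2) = 31112114765/ 21270485712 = 1.46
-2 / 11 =-0.18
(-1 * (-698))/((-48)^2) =349/1152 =0.30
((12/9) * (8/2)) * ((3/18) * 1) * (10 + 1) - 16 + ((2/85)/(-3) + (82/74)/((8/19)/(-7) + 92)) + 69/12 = -13498798/28842795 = -0.47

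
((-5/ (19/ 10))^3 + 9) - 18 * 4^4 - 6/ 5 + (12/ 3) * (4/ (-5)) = -4621.62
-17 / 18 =-0.94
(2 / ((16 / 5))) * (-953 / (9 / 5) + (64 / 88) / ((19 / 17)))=-4973305 / 15048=-330.50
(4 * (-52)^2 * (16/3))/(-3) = -173056/9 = -19228.44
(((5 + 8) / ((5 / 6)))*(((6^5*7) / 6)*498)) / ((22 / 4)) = 704785536 / 55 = 12814282.47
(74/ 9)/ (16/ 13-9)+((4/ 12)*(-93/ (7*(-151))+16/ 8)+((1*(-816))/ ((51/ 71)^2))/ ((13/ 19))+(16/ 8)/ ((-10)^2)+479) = -19458288027827/ 10616983650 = -1832.75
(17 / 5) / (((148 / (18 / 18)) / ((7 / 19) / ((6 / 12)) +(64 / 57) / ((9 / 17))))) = 12461 / 189810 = 0.07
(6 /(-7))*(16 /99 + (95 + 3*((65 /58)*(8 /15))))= -556714 /6699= -83.10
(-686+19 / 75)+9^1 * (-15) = -61556 / 75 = -820.75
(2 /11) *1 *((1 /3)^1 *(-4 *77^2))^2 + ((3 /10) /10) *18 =5113169843 /450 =11362599.65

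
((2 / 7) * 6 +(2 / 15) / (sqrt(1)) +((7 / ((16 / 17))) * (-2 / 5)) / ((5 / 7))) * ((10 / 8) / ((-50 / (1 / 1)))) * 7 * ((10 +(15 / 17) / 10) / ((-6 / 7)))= -23368933 / 4896000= -4.77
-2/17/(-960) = 1/8160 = 0.00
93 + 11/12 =1127/12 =93.92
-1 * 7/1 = -7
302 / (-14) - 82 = -725 / 7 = -103.57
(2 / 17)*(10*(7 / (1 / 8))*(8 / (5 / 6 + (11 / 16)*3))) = 430080 / 2363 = 182.01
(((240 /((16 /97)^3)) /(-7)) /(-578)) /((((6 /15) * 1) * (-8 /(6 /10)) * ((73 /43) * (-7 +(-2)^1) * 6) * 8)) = 196224695 /58069745664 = 0.00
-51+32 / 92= -1165 / 23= -50.65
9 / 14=0.64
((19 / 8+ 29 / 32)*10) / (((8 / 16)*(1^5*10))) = 105 / 16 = 6.56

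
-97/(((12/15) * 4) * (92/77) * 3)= -37345/4416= -8.46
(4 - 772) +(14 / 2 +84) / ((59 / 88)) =-37304 / 59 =-632.27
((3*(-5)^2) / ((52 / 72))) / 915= 90 / 793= 0.11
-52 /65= -4 /5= -0.80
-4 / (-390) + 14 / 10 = 55 / 39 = 1.41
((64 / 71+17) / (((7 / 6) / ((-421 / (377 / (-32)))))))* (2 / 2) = 102737472 / 187369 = 548.32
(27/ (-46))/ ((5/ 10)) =-27/ 23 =-1.17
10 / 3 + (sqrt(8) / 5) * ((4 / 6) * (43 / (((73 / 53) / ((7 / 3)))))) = 10 / 3 + 63812 * sqrt(2) / 3285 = 30.80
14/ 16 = 7/ 8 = 0.88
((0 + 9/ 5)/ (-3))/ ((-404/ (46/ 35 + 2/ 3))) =52/ 17675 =0.00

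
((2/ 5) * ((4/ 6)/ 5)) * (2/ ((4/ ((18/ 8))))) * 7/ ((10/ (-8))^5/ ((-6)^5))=83607552/ 78125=1070.18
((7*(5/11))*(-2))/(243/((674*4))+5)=-188720/150953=-1.25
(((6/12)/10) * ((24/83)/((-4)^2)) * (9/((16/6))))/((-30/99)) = -2673/265600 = -0.01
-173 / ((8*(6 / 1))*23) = -173 / 1104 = -0.16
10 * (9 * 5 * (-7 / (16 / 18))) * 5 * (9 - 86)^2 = -420217875 / 4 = -105054468.75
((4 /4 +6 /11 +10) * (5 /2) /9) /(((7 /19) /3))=12065 /462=26.11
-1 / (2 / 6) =-3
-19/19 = -1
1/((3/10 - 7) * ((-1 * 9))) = 10/603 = 0.02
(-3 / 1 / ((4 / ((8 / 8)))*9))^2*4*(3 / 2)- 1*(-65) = 1561 / 24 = 65.04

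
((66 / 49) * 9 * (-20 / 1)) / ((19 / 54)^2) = -34642080 / 17689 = -1958.40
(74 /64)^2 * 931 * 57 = 72648723 /1024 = 70946.02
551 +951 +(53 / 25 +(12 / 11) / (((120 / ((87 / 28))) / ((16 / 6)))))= 1504.20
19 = 19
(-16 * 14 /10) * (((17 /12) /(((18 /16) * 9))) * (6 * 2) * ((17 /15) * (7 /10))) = -906304 /30375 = -29.84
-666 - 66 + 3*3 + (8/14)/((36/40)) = -45509/63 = -722.37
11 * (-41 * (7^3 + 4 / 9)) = -1394041 / 9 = -154893.44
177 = 177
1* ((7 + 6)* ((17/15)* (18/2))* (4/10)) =1326/25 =53.04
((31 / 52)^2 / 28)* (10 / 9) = 4805 / 340704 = 0.01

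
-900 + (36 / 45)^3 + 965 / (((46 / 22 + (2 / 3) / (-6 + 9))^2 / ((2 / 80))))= -46933601083 / 52441000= -894.98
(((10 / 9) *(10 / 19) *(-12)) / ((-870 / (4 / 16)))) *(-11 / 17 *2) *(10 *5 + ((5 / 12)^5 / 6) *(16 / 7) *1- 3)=-1688652515 / 13766342688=-0.12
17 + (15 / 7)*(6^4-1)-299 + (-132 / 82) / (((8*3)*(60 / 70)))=2453035 / 984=2492.92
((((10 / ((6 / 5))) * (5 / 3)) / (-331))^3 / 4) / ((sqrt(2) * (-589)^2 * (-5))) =390625 * sqrt(2) / 73372292076908952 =0.00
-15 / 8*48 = -90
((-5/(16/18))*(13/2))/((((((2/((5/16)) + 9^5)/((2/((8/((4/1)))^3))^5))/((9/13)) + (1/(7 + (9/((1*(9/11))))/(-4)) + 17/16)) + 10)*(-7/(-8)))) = -3580200/7484105983291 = -0.00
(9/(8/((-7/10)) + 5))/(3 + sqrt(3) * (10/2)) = 7/110 - 7 * sqrt(3)/66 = -0.12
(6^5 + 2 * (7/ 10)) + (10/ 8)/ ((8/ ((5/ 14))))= 17421501/ 2240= 7777.46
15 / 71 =0.21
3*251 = 753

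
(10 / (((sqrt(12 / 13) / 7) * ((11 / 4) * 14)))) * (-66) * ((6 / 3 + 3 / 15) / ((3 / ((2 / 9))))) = -88 * sqrt(39) / 27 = -20.35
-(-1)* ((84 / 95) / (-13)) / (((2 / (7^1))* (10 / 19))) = -147 / 325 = -0.45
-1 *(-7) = 7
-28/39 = -0.72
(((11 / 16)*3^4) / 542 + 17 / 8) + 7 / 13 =311851 / 112736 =2.77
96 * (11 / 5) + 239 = 2251 / 5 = 450.20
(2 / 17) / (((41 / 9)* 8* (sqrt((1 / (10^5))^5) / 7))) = 15750000000000* sqrt(10) / 697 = 71457493755.60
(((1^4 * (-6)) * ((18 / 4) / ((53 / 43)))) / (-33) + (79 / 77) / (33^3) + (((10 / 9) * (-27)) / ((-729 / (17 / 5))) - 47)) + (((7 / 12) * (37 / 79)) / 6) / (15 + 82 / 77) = -47666991092168897 / 1031900212190232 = -46.19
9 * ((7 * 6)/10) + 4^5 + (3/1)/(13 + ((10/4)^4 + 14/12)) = 1061.86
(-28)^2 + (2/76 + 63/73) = 2177283/2774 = 784.89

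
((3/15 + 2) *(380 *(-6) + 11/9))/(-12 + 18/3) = 225599/270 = 835.55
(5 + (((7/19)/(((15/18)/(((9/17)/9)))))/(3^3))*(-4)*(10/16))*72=359.83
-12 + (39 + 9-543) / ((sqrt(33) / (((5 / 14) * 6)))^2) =-3963 / 49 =-80.88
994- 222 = 772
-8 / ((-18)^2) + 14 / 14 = 79 / 81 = 0.98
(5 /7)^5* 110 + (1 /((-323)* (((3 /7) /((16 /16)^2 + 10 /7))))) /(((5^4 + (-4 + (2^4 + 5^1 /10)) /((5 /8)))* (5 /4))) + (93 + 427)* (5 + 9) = 22555090298522 /3089546775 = 7300.45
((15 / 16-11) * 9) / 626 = -1449 / 10016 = -0.14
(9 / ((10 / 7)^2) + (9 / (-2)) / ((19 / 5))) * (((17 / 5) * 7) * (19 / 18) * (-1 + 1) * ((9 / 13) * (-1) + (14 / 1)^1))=0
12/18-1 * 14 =-40/3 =-13.33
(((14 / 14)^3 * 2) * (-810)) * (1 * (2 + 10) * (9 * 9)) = -1574640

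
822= 822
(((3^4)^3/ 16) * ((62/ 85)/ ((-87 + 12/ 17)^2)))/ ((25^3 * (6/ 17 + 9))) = 19593333/ 880098125000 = 0.00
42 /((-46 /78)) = -1638 /23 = -71.22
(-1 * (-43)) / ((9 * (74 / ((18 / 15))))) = 0.08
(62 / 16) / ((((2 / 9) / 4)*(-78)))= -93 / 104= -0.89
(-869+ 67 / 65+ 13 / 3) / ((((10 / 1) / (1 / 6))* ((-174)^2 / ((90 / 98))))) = -168409 / 385716240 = -0.00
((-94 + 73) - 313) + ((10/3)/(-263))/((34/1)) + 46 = -3862949/13413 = -288.00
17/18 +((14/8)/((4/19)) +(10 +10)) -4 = 3637/144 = 25.26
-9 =-9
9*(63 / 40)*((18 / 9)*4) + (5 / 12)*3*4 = 592 / 5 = 118.40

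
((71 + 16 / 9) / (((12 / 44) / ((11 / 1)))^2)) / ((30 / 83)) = 327554.72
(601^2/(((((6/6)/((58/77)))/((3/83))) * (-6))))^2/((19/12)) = 1316664510950892/776052739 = 1696617.31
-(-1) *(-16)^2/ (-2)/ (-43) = 128/ 43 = 2.98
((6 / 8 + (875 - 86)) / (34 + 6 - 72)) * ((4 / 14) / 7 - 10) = 192699 / 784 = 245.79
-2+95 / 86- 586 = -50473 / 86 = -586.90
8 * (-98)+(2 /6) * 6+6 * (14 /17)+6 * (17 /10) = -65183 /85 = -766.86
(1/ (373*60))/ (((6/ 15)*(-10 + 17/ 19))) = -19/ 1548696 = -0.00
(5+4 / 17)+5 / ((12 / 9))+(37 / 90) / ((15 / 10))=85001 / 9180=9.26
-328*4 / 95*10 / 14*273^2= -13968864 / 19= -735203.37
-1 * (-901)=901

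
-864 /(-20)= 43.20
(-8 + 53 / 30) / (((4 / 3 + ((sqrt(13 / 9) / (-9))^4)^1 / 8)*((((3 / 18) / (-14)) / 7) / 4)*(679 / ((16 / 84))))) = 8480381184 / 2749403405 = 3.08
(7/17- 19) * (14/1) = -4424/17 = -260.24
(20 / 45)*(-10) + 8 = 32 / 9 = 3.56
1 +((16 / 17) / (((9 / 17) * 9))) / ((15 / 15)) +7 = 664 / 81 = 8.20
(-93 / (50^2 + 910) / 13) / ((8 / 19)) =-57 / 11440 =-0.00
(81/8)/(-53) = -81/424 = -0.19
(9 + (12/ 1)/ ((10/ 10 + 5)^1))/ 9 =11/ 9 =1.22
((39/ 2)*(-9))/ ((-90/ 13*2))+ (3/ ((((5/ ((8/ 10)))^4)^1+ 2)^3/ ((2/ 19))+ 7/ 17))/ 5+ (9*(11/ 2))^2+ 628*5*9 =23752633932488080548594687/ 773124106265535161720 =30722.93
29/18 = 1.61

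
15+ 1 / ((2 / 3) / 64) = 111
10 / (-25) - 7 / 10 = -11 / 10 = -1.10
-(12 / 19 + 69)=-1323 / 19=-69.63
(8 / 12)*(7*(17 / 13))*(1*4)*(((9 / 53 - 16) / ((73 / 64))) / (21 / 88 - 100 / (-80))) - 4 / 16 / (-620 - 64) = -4102567130645 / 18027249552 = -227.58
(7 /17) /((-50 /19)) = -0.16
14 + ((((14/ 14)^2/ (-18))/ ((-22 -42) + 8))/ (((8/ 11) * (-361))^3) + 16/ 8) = 388483056007885/ 24280191000576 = 16.00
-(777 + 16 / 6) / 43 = -2339 / 129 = -18.13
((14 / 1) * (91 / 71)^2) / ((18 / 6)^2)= 115934 / 45369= 2.56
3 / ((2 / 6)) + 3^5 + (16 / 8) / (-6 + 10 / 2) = 250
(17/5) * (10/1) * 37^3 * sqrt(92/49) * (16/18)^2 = 220441856 * sqrt(23)/567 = 1864553.80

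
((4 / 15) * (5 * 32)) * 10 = 1280 / 3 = 426.67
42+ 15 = 57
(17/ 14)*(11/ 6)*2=187/ 42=4.45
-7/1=-7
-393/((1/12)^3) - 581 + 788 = -678897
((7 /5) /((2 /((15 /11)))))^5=4084101 /5153632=0.79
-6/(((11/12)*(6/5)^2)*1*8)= -25/44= -0.57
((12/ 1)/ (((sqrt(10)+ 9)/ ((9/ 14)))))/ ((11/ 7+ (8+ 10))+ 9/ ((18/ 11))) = 36/ 923- 4*sqrt(10)/ 923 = 0.03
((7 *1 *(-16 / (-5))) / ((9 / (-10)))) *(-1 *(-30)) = -2240 / 3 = -746.67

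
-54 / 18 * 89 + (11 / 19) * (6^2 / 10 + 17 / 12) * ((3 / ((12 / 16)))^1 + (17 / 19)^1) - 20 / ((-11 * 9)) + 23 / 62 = -5588532461 / 22158180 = -252.21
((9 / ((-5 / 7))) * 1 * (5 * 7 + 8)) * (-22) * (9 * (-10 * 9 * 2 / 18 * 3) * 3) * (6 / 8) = -7241157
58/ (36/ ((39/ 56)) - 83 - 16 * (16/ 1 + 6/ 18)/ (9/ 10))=-20358/ 112909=-0.18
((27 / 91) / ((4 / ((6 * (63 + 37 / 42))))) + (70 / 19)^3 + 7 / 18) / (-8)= -12398699933 / 1258324704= -9.85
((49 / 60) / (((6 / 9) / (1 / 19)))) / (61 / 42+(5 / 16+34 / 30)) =686 / 30837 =0.02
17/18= 0.94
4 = 4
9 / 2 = 4.50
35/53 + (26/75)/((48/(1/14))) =882689/1335600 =0.66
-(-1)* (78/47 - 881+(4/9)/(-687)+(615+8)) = -74492972/290601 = -256.34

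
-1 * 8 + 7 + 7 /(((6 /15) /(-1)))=-37 /2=-18.50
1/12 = 0.08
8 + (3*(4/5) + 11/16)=887/80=11.09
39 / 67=0.58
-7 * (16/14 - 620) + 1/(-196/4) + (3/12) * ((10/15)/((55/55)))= 4332.15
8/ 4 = 2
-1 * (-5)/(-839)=-5/839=-0.01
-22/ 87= -0.25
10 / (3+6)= 10 / 9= 1.11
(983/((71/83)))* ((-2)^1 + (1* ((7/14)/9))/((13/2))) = -19010237/8307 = -2288.46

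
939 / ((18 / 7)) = 2191 / 6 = 365.17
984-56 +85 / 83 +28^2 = 142181 / 83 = 1713.02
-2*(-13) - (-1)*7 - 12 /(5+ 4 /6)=525 /17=30.88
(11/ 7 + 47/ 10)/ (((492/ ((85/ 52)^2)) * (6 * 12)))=634355/ 1341010944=0.00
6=6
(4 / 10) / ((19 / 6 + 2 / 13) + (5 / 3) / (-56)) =4368 / 35935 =0.12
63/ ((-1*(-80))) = 63/ 80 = 0.79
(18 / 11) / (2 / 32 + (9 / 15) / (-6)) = -480 / 11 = -43.64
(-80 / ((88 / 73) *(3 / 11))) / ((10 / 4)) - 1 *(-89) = -8.33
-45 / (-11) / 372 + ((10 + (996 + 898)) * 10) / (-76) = -6492355 / 25916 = -250.52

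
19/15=1.27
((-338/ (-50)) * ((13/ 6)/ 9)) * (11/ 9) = 24167/ 12150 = 1.99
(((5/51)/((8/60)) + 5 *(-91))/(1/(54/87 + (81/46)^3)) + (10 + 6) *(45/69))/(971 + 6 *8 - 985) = -264094001985/3263092064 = -80.93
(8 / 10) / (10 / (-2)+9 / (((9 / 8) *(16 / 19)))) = 8 / 45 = 0.18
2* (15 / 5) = 6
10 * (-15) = -150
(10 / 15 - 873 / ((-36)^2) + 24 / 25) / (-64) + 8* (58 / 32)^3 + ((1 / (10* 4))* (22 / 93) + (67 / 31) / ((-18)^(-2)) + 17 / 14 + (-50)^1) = 34952669803 / 49996800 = 699.10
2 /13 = 0.15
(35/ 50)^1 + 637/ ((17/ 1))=6489/ 170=38.17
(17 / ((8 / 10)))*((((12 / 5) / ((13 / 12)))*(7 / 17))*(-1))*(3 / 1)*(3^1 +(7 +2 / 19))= -145152 / 247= -587.66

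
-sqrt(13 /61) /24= -0.02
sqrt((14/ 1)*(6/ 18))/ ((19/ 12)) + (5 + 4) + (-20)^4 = 4*sqrt(42)/ 19 + 160009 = 160010.36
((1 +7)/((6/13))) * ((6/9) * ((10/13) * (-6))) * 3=-160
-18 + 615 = 597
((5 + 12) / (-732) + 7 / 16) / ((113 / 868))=263221 / 82716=3.18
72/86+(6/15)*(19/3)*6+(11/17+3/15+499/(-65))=437487/47515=9.21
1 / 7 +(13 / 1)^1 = 92 / 7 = 13.14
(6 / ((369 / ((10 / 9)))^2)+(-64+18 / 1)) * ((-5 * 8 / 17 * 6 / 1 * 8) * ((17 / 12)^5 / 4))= 7411.19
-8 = -8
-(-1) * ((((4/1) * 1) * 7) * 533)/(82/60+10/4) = 111930/29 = 3859.66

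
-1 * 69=-69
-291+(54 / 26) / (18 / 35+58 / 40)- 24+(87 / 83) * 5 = -18319902 / 59345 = -308.70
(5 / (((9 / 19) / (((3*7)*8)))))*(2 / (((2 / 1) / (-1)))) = -5320 / 3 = -1773.33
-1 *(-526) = 526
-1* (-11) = 11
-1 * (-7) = 7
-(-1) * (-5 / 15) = -1 / 3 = -0.33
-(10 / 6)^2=-25 / 9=-2.78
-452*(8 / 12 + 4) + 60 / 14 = -44206 / 21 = -2105.05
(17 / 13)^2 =289 / 169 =1.71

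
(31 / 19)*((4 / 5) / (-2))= -62 / 95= -0.65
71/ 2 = 35.50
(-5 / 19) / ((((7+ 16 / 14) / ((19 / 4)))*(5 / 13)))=-91 / 228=-0.40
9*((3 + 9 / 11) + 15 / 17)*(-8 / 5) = -63288 / 935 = -67.69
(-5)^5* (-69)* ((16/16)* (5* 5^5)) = 3369140625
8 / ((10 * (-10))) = -2 / 25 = -0.08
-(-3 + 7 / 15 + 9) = -97 / 15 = -6.47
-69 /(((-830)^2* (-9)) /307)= 7061 /2066700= 0.00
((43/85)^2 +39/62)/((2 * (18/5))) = 396413/3225240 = 0.12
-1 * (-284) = 284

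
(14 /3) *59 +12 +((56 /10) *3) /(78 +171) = 357814 /1245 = 287.40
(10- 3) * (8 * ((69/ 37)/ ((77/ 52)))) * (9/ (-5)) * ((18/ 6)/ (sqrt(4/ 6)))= -387504 * sqrt(6)/ 2035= -466.43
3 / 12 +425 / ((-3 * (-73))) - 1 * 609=-531565 / 876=-606.81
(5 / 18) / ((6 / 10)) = 25 / 54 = 0.46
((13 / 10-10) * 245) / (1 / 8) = -17052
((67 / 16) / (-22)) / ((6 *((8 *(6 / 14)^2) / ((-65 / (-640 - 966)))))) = -213395 / 244214784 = -0.00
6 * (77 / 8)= 231 / 4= 57.75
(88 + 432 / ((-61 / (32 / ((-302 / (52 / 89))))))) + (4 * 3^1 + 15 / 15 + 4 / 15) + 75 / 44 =55950220459 / 541054140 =103.41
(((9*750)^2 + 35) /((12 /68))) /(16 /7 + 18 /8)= 56923272.07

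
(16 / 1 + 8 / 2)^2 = 400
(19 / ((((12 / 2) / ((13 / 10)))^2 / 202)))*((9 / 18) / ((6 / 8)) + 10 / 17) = 2594488 / 11475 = 226.10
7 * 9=63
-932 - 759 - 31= -1722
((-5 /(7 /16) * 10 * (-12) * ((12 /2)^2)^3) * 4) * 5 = 8957952000 /7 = 1279707428.57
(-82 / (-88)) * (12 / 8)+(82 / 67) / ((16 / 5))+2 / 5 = 8034 / 3685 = 2.18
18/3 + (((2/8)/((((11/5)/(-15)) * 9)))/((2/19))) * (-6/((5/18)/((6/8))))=3093/88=35.15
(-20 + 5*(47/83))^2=2030625/6889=294.76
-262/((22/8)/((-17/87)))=17816/957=18.62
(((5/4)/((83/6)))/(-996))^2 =25/3037332544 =0.00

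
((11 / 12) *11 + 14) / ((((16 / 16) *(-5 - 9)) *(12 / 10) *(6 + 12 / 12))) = -1445 / 7056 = -0.20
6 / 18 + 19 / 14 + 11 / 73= 5645 / 3066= 1.84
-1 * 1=-1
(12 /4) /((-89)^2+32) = 0.00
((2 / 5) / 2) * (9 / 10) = 9 / 50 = 0.18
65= 65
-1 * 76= -76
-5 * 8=-40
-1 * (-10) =10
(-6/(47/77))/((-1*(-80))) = -231/1880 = -0.12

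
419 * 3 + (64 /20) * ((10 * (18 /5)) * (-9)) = 1101 /5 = 220.20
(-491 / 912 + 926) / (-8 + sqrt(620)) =844021 / 63384 + 844021* sqrt(155) / 253536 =54.76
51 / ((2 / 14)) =357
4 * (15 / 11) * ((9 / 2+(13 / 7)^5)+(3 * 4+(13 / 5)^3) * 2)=2161638246 / 4621925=467.69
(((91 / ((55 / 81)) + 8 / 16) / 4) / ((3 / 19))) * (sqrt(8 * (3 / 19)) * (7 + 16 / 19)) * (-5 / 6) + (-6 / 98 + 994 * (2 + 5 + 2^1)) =438351 / 49 - 2204753 * sqrt(114) / 15048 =7381.59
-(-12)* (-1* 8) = -96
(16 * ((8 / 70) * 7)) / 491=64 / 2455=0.03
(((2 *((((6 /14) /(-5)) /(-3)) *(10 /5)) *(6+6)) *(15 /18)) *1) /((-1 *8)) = -1 /7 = -0.14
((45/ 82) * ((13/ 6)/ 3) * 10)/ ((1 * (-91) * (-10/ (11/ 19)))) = 55/ 21812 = 0.00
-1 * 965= -965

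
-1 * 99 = -99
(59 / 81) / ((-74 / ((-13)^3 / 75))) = 129623 / 449550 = 0.29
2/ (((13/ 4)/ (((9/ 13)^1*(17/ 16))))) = 153/ 338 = 0.45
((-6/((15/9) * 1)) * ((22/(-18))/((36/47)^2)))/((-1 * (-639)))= 24299/2070360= 0.01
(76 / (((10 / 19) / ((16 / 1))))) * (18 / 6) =6931.20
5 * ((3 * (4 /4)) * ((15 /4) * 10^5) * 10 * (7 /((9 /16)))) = 700000000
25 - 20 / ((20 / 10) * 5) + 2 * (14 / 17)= 24.65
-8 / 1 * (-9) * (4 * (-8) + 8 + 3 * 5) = -648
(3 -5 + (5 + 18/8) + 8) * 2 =53/2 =26.50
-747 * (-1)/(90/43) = 3569/10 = 356.90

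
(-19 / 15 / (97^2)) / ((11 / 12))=-76 / 517495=-0.00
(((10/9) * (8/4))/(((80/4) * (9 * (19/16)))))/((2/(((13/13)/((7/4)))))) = 32/10773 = 0.00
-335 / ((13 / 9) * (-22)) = 3015 / 286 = 10.54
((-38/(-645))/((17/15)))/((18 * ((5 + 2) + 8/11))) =0.00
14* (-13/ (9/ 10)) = -1820/ 9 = -202.22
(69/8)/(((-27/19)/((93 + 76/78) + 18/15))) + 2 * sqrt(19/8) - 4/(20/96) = -8379851/14040 + sqrt(38)/2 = -593.77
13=13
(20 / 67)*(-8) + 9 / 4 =-37 / 268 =-0.14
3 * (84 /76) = 63 /19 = 3.32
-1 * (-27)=27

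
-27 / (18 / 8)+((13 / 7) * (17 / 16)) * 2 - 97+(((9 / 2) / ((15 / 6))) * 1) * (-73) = -66207 / 280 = -236.45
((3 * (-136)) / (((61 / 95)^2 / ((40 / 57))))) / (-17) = 152000 / 3721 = 40.85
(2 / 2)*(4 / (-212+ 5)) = -0.02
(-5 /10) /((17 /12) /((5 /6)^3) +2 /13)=-1625 /8456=-0.19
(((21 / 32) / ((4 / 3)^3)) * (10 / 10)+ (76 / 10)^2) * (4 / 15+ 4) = 2971487 / 12000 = 247.62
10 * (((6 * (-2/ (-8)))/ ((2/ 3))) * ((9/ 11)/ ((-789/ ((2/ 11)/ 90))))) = -3/ 63646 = -0.00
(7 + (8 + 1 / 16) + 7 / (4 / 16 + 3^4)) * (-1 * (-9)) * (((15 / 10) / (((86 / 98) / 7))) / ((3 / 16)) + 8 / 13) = 1595862207 / 181675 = 8784.16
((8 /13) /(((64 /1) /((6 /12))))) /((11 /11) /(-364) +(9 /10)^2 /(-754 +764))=875 /14242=0.06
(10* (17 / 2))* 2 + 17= 187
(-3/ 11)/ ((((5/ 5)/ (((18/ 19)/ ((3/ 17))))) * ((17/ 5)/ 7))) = -630/ 209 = -3.01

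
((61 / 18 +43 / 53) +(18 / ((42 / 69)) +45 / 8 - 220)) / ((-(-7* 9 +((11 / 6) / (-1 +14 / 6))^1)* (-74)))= 283781 / 7165494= 0.04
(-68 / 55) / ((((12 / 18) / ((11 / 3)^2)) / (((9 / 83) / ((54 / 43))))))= -8041 / 3735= -2.15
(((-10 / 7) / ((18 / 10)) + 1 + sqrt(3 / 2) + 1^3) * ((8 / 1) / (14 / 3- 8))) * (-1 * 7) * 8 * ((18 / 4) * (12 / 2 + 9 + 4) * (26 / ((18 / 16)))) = 4805632 / 15 + 663936 * sqrt(6) / 5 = 645636.35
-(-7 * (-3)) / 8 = -21 / 8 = -2.62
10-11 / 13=119 / 13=9.15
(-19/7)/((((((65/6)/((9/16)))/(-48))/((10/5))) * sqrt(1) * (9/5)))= 684/91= 7.52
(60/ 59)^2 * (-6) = -21600/ 3481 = -6.21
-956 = -956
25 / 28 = 0.89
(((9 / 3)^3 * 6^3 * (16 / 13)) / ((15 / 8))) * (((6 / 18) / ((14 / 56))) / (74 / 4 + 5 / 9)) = 5971968 / 22295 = 267.86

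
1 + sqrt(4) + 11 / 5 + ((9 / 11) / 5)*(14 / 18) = 293 / 55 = 5.33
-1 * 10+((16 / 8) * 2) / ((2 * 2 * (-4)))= -41 / 4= -10.25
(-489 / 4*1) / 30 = -163 / 40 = -4.08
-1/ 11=-0.09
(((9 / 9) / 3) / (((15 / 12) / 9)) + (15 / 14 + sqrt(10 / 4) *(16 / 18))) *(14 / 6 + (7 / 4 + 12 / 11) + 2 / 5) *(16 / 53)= 58864 *sqrt(10) / 78705 + 595998 / 102025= 8.21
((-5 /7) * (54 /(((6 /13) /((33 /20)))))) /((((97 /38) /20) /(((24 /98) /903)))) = -2934360 /10014571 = -0.29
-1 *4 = -4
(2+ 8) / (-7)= -10 / 7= -1.43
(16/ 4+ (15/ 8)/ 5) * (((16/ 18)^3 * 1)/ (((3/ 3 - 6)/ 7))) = -3136/ 729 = -4.30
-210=-210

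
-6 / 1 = -6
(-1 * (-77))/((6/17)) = 1309/6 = 218.17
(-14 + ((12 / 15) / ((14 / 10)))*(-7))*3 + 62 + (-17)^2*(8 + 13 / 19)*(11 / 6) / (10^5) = 6114969 / 760000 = 8.05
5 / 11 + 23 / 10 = 303 / 110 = 2.75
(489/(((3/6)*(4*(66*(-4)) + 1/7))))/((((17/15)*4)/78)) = -2002455/125647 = -15.94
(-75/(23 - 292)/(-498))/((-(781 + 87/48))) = 8/11185827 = 0.00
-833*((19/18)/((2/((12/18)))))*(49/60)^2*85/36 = -646010659/1399680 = -461.54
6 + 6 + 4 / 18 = 110 / 9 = 12.22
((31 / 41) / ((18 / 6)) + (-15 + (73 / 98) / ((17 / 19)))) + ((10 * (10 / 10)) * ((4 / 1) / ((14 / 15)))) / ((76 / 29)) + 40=165229693 / 3893442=42.44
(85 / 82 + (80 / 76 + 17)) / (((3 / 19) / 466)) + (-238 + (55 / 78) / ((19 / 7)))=3408803011 / 60762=56100.90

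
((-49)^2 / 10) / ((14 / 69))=1183.35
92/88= 23/22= 1.05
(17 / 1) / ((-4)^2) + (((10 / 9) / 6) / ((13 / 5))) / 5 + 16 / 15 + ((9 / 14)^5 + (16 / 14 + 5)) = 7924883693 / 943881120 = 8.40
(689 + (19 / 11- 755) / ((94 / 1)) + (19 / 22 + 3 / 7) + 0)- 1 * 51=631.28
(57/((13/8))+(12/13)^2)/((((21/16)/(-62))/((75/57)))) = -2233.18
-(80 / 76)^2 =-400 / 361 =-1.11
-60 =-60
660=660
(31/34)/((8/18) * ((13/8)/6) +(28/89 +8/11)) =1638846/2089079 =0.78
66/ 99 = 2/ 3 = 0.67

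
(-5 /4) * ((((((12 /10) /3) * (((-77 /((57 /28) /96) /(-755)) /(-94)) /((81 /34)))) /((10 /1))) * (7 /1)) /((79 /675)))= 2052512 /31957791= 0.06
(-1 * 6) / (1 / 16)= -96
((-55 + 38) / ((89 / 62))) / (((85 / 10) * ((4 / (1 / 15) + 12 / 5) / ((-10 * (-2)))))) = -1550 / 3471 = -0.45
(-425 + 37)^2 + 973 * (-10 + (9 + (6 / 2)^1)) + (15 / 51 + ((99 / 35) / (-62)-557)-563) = 5584048467 / 36890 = 151370.25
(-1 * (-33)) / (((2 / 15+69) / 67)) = 33165 / 1037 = 31.98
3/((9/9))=3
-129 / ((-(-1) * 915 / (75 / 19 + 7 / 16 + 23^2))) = -6972407 / 92720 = -75.20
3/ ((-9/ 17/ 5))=-85/ 3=-28.33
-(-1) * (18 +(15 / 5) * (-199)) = -579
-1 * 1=-1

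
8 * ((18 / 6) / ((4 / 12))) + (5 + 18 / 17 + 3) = 1378 / 17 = 81.06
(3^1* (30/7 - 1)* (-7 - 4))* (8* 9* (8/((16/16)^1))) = -437184/7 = -62454.86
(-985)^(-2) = 0.00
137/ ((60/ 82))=5617/ 30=187.23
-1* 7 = -7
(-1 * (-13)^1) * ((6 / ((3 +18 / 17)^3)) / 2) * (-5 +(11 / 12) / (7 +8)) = -56779541 / 19710540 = -2.88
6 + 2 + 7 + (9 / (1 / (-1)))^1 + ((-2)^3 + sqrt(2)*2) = -2 + 2*sqrt(2) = 0.83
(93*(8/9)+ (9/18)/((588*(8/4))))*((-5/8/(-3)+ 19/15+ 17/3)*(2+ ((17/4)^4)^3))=10786868172322580990737/526133493760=20502150690.38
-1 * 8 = -8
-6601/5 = -1320.20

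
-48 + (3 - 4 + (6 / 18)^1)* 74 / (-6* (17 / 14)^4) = -33238288 / 751689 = -44.22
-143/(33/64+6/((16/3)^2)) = -18304/93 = -196.82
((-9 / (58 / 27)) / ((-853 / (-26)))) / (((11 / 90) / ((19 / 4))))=-2700945 / 544214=-4.96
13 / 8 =1.62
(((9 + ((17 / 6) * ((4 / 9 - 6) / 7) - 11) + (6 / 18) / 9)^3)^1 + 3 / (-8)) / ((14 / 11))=-44606325445 / 756142128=-58.99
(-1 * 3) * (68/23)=-204/23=-8.87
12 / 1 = 12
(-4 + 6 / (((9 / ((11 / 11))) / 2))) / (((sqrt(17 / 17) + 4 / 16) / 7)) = -224 / 15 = -14.93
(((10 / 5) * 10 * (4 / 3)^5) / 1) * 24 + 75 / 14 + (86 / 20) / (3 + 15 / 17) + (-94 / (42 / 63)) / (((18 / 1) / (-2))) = 255074269 / 124740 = 2044.85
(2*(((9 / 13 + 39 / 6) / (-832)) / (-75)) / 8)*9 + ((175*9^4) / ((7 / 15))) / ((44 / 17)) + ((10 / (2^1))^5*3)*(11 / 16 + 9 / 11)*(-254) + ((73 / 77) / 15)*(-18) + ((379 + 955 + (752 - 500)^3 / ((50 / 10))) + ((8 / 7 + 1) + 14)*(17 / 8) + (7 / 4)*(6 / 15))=13495782441371 / 23795200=567164.07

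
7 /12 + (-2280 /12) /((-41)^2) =9487 /20172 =0.47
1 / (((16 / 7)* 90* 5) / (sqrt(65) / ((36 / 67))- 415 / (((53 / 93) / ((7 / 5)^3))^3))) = -2095389815596791 / 46524062500000+469* sqrt(65) / 259200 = -45.02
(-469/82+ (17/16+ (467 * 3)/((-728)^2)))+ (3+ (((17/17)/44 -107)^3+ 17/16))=-2212990061817987/1807609804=-1224263.14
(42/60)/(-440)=-7/4400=-0.00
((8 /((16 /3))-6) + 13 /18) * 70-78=-3082 /9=-342.44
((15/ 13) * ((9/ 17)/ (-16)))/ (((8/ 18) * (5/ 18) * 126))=-243/ 99008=-0.00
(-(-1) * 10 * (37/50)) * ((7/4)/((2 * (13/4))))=259/130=1.99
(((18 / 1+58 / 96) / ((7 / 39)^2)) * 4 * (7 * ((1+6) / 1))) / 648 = 150917 / 864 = 174.67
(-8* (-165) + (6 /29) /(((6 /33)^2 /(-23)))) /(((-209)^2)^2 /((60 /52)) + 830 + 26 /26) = 0.00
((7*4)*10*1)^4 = 6146560000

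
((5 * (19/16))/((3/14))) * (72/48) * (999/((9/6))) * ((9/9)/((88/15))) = 3321675/704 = 4718.29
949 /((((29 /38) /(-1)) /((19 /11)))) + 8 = -682626 /319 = -2139.89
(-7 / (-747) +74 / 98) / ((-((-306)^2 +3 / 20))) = -559640 / 68547279969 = -0.00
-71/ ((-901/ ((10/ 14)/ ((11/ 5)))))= 1775/ 69377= 0.03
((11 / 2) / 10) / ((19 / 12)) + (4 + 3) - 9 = -157 / 95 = -1.65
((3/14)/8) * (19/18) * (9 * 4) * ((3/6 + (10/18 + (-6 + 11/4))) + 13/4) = 361/336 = 1.07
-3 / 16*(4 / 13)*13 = -3 / 4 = -0.75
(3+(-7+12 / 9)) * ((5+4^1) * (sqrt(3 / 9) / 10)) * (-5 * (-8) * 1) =-32 * sqrt(3) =-55.43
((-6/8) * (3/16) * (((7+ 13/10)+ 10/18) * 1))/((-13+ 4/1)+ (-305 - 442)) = 797/483840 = 0.00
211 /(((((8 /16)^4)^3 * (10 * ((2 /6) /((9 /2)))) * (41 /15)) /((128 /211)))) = 10616832 /41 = 258947.12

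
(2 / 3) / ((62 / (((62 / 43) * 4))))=8 / 129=0.06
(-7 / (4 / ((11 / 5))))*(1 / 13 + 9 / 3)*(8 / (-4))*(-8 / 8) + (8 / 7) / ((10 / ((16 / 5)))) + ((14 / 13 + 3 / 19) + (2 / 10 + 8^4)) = 176103328 / 43225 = 4074.11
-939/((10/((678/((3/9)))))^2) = -971197371/25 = -38847894.84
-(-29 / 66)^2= -841 / 4356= -0.19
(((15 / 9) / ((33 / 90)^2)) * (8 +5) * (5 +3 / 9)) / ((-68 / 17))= -26000 / 121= -214.88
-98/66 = -49/33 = -1.48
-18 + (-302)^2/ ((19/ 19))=91186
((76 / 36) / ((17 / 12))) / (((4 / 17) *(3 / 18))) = 38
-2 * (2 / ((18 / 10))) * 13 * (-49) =12740 / 9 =1415.56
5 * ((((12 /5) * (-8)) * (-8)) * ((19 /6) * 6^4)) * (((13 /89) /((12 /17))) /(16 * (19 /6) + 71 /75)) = 4353523200 /344519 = 12636.53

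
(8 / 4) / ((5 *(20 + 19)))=0.01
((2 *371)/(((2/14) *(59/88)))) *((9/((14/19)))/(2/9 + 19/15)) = 251226360/3953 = 63553.34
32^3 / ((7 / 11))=360448 / 7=51492.57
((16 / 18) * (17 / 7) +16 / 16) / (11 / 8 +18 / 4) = 1592 / 2961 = 0.54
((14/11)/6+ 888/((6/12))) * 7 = 410305/33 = 12433.48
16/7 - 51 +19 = -208/7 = -29.71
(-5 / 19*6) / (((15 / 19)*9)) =-2 / 9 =-0.22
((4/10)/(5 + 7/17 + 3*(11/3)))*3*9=102/155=0.66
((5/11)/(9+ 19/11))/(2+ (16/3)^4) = 405/7752364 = 0.00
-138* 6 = -828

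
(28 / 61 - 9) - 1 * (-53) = 2712 / 61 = 44.46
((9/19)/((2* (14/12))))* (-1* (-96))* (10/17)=25920/2261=11.46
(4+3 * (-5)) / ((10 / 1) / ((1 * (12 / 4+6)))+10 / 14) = -693 / 115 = -6.03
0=0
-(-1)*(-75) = -75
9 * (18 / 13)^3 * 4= 209952 / 2197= 95.56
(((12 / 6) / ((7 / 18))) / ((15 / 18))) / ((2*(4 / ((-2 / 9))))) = -6 / 35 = -0.17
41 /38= 1.08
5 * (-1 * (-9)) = 45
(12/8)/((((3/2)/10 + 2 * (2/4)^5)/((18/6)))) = 360/17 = 21.18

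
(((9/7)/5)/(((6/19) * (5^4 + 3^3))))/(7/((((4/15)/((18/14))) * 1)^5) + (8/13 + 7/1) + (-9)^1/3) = 10844288/158401189805575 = 0.00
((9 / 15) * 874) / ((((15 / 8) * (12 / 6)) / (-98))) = -13704.32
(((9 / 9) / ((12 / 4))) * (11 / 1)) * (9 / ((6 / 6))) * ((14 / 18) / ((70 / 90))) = 33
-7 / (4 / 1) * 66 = -231 / 2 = -115.50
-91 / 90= -1.01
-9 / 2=-4.50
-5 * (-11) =55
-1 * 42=-42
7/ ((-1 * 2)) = -7/ 2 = -3.50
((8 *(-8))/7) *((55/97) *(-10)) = 35200/679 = 51.84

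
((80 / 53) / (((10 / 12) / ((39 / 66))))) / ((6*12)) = 26 / 1749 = 0.01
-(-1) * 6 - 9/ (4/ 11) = -75/ 4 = -18.75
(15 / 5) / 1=3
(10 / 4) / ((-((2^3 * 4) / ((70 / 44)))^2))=-6125 / 991232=-0.01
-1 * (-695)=695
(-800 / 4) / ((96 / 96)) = -200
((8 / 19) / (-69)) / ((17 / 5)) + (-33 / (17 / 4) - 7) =-329101 / 22287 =-14.77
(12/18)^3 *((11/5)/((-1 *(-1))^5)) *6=3.91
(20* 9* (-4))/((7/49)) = -5040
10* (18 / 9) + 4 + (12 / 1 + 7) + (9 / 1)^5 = 59092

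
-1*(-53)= 53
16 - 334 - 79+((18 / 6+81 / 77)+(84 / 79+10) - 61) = -2694068 / 6083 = -442.88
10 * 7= 70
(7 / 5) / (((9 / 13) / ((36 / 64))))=91 / 80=1.14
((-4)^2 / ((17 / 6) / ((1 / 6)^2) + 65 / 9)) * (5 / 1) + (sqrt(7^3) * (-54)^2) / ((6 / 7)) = 720 / 983 + 23814 * sqrt(7) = 63006.65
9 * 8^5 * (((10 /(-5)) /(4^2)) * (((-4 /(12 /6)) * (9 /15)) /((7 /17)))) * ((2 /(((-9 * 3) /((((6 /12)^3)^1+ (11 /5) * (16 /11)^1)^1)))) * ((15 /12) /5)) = -165376 /25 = -6615.04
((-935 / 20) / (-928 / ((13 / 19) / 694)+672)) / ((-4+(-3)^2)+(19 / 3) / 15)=109395 / 11934403072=0.00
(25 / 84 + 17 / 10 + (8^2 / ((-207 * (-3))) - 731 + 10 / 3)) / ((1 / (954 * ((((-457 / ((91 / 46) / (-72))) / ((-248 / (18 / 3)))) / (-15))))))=-18569437.03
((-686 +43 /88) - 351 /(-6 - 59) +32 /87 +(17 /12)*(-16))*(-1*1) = 26888263 /38280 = 702.41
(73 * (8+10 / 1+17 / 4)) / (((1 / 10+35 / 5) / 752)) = 12214360 / 71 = 172033.24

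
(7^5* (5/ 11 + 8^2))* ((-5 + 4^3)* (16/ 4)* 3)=8436643404/ 11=766967582.18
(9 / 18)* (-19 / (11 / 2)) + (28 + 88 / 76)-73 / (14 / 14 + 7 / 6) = -17013 / 2717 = -6.26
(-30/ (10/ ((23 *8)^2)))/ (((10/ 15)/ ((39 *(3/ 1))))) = -17825184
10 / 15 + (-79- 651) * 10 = -21898 / 3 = -7299.33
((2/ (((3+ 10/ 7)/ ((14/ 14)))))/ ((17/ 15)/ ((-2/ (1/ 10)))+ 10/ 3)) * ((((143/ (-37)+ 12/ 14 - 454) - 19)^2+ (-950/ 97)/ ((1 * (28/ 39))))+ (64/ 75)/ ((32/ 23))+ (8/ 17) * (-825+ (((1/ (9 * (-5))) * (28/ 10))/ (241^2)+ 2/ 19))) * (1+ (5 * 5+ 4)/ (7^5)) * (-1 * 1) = -278905026656369796110839952/ 8931311602517874081043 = -31227.78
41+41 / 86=3567 / 86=41.48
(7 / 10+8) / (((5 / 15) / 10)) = 261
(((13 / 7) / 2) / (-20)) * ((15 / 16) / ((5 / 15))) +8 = 7051 / 896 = 7.87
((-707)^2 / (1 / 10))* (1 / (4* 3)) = 416540.83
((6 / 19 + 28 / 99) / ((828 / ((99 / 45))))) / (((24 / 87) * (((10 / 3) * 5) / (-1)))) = -16327 / 47196000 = -0.00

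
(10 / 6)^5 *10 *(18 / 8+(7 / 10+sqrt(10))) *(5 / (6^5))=921875 / 3779136+78125 *sqrt(10) / 944784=0.51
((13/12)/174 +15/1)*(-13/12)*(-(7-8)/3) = -407329/75168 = -5.42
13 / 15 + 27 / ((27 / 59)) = 898 / 15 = 59.87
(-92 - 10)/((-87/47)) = 55.10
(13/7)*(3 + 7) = 130/7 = 18.57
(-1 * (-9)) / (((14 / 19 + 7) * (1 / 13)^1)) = 741 / 49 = 15.12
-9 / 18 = -1 / 2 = -0.50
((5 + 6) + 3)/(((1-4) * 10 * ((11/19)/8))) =-1064/165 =-6.45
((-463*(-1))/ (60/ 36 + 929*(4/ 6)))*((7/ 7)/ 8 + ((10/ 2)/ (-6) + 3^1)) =25465/ 14904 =1.71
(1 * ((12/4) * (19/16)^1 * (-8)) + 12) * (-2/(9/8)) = 88/3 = 29.33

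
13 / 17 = 0.76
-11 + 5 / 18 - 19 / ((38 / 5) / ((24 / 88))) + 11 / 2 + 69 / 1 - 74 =-2159 / 198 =-10.90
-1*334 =-334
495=495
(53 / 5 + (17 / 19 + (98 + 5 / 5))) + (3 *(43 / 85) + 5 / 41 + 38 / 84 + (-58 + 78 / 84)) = 15438968 / 278103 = 55.52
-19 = -19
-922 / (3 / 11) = -10142 / 3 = -3380.67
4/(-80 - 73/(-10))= -40/727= -0.06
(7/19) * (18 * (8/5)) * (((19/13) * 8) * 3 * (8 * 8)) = 1548288/65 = 23819.82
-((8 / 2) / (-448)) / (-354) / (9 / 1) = -1 / 356832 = -0.00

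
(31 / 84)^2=961 / 7056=0.14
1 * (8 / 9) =0.89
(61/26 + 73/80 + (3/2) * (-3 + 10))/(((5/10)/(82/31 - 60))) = -12720701/8060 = -1578.25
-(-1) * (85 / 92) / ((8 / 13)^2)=14365 / 5888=2.44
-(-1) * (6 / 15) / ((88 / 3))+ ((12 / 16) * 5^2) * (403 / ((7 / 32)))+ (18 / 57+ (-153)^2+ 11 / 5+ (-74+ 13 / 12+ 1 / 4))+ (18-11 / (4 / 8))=5080506253 / 87780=57877.72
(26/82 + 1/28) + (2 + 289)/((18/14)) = 780707/3444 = 226.69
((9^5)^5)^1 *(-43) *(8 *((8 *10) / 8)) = -2469569077659972905369656560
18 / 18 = 1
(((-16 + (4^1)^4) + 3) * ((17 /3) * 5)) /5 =1377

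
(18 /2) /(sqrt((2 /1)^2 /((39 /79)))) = 9*sqrt(3081) /158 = 3.16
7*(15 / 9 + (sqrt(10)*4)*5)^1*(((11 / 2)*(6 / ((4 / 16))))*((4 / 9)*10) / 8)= 7700 / 9 + 30800*sqrt(10) / 3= 33321.61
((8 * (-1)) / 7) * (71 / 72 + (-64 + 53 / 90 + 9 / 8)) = 2452 / 35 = 70.06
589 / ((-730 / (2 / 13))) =-589 / 4745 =-0.12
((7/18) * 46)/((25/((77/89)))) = 0.62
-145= -145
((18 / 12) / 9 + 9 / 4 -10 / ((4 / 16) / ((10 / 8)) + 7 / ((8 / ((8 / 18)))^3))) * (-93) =103200767 / 23468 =4397.51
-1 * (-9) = 9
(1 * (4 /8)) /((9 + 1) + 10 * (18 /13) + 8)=0.02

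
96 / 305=0.31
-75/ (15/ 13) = -65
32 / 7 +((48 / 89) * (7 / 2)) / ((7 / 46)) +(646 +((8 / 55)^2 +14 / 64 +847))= 91075679929 / 60306400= 1510.22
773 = 773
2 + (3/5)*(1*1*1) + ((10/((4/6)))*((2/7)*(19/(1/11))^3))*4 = 5477597491/35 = 156502785.46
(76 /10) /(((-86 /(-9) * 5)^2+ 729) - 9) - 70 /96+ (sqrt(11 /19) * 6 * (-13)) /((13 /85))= -510 * sqrt(209) /19 - 10603939 /14593200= -388.78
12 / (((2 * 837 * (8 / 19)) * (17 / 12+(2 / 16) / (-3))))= 38 / 3069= 0.01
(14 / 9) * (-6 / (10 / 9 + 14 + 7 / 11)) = -924 / 1559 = -0.59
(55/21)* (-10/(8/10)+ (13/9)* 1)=-10945/378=-28.96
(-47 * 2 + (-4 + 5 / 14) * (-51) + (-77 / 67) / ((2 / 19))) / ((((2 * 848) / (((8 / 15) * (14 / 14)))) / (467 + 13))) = 303416 / 24857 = 12.21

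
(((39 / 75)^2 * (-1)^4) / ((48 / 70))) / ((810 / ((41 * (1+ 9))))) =48503 / 243000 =0.20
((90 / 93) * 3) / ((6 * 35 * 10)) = 3 / 2170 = 0.00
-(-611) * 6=3666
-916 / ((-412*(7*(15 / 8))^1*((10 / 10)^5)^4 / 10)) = 3664 / 2163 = 1.69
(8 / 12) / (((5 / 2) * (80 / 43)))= 43 / 300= 0.14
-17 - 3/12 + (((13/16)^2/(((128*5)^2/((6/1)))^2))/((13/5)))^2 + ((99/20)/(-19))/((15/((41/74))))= -55955961479878987543992936633/3242015270954453696512000000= -17.26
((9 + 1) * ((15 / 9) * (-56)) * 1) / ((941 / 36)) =-33600 / 941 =-35.71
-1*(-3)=3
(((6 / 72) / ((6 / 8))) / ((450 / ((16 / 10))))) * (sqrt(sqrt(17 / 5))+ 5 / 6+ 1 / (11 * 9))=334 / 1002375+ 4 * 17^(1 / 4) * 5^(3 / 4) / 50625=0.00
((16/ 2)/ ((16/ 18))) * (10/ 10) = 9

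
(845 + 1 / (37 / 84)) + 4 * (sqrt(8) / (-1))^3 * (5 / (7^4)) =31349 / 37-320 * sqrt(2) / 2401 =847.08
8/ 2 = 4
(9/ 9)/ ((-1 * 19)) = -1/ 19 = -0.05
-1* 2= -2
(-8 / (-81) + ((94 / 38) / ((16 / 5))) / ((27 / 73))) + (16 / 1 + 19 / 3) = 603833 / 24624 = 24.52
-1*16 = -16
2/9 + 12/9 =14/9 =1.56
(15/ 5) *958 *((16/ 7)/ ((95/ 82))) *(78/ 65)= 22624128/ 3325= 6804.25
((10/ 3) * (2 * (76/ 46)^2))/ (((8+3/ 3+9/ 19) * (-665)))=-0.00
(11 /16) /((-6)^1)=-11 /96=-0.11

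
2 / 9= 0.22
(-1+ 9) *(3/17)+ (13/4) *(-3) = -567/68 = -8.34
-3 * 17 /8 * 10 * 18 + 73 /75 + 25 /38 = -1632863 /1425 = -1145.87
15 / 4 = 3.75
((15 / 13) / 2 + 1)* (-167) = -6847 / 26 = -263.35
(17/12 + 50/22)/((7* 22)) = 487/20328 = 0.02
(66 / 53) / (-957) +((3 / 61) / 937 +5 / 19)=437167188 / 1669155871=0.26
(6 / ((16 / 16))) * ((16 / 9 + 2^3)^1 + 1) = 194 / 3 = 64.67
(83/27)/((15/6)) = 166/135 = 1.23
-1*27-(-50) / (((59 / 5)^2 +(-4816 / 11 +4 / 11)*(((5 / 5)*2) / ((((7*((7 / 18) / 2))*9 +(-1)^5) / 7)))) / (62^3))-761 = -10094416636 / 334247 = -30200.47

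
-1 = -1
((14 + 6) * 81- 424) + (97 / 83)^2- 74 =1123.37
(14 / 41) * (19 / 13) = 0.50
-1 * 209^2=-43681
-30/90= -1/3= -0.33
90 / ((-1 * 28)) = -45 / 14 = -3.21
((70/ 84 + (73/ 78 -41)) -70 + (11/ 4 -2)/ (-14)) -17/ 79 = -6297537/ 57512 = -109.50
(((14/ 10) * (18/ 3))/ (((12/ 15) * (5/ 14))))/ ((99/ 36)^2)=2352/ 605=3.89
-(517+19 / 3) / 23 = -1570 / 69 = -22.75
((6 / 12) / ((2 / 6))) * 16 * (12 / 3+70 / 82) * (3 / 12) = 29.12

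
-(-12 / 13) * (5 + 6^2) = 492 / 13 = 37.85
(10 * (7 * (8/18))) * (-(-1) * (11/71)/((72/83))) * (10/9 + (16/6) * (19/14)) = 1360370/51759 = 26.28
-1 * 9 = -9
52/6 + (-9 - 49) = -148/3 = -49.33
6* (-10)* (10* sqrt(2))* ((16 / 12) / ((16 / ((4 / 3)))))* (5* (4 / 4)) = -1000* sqrt(2) / 3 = -471.40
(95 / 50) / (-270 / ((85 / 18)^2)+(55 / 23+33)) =126293 / 1547644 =0.08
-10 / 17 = -0.59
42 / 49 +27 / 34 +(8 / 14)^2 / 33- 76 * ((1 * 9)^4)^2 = -3271550794.34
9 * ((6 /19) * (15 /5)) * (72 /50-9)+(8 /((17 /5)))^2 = -8088602 /137275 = -58.92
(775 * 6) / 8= 2325 / 4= 581.25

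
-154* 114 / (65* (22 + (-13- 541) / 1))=33 / 65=0.51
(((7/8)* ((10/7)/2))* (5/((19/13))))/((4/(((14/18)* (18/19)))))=2275/5776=0.39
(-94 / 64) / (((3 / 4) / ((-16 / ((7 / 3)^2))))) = 5.76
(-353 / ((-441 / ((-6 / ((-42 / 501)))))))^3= 204867717859351 / 1089547389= 188030.11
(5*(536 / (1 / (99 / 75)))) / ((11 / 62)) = 99696 / 5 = 19939.20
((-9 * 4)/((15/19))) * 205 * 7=-65436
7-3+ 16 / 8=6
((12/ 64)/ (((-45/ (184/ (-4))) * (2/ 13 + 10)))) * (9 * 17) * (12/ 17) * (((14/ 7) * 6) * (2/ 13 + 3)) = 8487/ 110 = 77.15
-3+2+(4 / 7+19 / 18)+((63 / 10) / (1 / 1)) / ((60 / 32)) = 12559 / 3150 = 3.99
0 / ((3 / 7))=0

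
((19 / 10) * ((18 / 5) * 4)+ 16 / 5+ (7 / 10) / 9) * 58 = 399823 / 225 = 1776.99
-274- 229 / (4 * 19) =-21053 / 76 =-277.01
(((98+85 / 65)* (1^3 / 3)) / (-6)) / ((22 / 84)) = -21.07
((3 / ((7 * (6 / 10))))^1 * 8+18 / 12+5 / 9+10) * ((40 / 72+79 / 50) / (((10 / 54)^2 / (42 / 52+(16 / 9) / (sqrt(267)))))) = 8606716 * sqrt(267) / 1168125+58095333 / 65000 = 1014.17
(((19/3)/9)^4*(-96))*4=-16681088/177147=-94.17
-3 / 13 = -0.23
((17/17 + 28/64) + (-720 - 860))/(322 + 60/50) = -126285/25856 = -4.88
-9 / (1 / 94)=-846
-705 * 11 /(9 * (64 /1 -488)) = 2585 /1272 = 2.03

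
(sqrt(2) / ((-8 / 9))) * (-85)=765 * sqrt(2) / 8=135.23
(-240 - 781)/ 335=-3.05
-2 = -2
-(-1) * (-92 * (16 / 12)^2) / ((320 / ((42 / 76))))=-161 / 570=-0.28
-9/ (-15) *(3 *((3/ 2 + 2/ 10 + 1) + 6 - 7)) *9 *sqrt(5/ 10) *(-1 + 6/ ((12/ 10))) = 1377 *sqrt(2)/ 25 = 77.89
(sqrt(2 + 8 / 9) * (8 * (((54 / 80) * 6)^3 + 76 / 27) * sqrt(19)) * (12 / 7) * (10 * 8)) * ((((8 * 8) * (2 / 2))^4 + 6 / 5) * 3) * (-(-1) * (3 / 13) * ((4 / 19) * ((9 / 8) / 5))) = 2150873806107432 * sqrt(494) / 154375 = 309671640283.44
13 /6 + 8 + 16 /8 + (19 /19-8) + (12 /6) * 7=115 /6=19.17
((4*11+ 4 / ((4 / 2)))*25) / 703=1150 / 703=1.64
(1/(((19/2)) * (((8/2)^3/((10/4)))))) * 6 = 0.02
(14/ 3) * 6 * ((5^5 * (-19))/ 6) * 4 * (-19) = 63175000/ 3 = 21058333.33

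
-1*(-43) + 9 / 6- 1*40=9 / 2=4.50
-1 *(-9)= 9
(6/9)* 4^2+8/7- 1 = 227/21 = 10.81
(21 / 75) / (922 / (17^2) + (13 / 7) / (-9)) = 127449 / 1358225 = 0.09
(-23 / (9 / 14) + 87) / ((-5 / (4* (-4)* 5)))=7376 / 9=819.56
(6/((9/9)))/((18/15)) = 5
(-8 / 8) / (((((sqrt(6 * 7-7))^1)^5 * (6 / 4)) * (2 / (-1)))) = sqrt(35) / 128625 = 0.00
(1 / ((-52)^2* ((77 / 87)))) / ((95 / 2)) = 87 / 9889880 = 0.00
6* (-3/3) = -6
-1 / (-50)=1 / 50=0.02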